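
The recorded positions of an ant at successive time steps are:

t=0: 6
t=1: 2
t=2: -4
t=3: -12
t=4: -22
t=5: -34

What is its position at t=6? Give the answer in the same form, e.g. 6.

-48

Successive displacements: -4, -6, -8, -10, -12 — each changes by -2.
step 6: -34 − 14 → -48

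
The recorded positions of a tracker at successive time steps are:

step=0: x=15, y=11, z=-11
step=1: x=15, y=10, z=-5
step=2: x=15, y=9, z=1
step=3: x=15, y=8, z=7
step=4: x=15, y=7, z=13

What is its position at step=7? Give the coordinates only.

Constant displacement of (+0, -1, +6) per step.
step 5: x=15, y=7, z=13 + (+0, -1, +6) → x=15, y=6, z=19
step 6: x=15, y=6, z=19 + (+0, -1, +6) → x=15, y=5, z=25
step 7: x=15, y=5, z=25 + (+0, -1, +6) → x=15, y=4, z=31

x=15, y=4, z=31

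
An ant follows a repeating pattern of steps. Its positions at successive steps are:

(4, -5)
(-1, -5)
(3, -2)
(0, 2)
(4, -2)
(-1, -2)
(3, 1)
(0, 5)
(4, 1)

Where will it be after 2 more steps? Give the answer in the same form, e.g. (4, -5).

(3, 4)

The moves between consecutive positions are (-5, +0), (+4, +3), (-3, +4), (+4, -4), (-5, +0), (+4, +3), (-3, +4), (+4, -4); they repeat the 4-cycle [(-5, +0), (+4, +3), (-3, +4), (+4, -4)].
step 9: apply (-5, +0) → (-1, 1)
step 10: apply (+4, +3) → (3, 4)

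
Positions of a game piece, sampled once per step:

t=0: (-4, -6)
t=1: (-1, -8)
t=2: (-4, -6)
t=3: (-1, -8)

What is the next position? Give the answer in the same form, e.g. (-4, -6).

(-4, -6)

Step-to-step displacements: (+3, -2), (-3, +2), (+3, -2); each is -1× the previous.
step 4: (-1, -8) + (-3, +2) → (-4, -6)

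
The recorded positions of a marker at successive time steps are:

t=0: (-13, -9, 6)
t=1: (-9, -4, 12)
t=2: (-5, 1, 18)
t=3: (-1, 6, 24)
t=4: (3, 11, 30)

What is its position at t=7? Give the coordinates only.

Constant displacement of (+4, +5, +6) per step.
step 5: (3, 11, 30) + (+4, +5, +6) → (7, 16, 36)
step 6: (7, 16, 36) + (+4, +5, +6) → (11, 21, 42)
step 7: (11, 21, 42) + (+4, +5, +6) → (15, 26, 48)

(15, 26, 48)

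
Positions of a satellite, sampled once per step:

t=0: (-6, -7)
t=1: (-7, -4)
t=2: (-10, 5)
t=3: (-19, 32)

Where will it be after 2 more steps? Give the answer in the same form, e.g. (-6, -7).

(-127, 356)

Consecutive displacements (-1, +3), (-3, +9), (-9, +27) scale by a factor of 3 each step.
step 4: (-19, 32) + (-27, +81) → (-46, 113)
step 5: (-46, 113) + (-81, +243) → (-127, 356)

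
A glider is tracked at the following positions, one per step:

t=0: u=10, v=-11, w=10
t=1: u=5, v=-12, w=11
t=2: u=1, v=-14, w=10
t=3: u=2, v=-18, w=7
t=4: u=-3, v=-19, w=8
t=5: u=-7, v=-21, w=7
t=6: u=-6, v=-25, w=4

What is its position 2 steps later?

u=-15, v=-28, w=4

The moves between consecutive positions are (-5, -1, +1), (-4, -2, -1), (+1, -4, -3), (-5, -1, +1), (-4, -2, -1), (+1, -4, -3); they repeat the 3-cycle [(-5, -1, +1), (-4, -2, -1), (+1, -4, -3)].
step 7: apply (-5, -1, +1) → u=-11, v=-26, w=5
step 8: apply (-4, -2, -1) → u=-15, v=-28, w=4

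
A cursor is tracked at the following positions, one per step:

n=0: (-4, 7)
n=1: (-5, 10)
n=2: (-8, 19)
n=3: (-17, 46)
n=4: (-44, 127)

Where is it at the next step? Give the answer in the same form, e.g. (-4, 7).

Step-to-step displacements: (-1, +3), (-3, +9), (-9, +27), (-27, +81); each is 3× the previous.
step 5: (-44, 127) + (-81, +243) → (-125, 370)

(-125, 370)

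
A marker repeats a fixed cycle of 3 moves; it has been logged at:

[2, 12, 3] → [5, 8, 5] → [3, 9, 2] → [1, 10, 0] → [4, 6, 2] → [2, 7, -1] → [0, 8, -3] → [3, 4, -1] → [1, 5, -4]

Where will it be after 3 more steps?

The moves between consecutive positions are [+3, -4, +2], [-2, +1, -3], [-2, +1, -2], [+3, -4, +2], [-2, +1, -3], [-2, +1, -2], [+3, -4, +2], [-2, +1, -3]; they repeat the 3-cycle [[+3, -4, +2], [-2, +1, -3], [-2, +1, -2]].
step 9: apply [-2, +1, -2] → [-1, 6, -6]
step 10: apply [+3, -4, +2] → [2, 2, -4]
step 11: apply [-2, +1, -3] → [0, 3, -7]

[0, 3, -7]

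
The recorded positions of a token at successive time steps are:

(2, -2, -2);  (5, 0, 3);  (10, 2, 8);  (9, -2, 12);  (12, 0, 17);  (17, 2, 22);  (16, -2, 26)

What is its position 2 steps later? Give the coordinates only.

(24, 2, 36)

Differencing gives (+3, +2, +5), (+5, +2, +5), (-1, -4, +4), (+3, +2, +5), (+5, +2, +5), (-1, -4, +4). This is the pattern (+3, +2, +5), (+5, +2, +5), (-1, -4, +4) repeated.
step 7: apply (+3, +2, +5) → (19, 0, 31)
step 8: apply (+5, +2, +5) → (24, 2, 36)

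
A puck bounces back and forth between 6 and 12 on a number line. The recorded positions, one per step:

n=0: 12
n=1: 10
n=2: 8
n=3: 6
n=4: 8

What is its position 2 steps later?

The value travels 2 per step and bounces off the walls at 6 and 12.
  step 5: 8 → 10
  step 6: 10 → 12

12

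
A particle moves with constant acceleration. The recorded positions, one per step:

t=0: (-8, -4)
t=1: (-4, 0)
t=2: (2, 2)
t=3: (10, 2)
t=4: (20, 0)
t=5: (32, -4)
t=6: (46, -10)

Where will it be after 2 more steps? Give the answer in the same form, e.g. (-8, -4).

(80, -28)

Successive displacements: (+4, +4), (+6, +2), (+8, +0), (+10, -2), (+12, -4), (+14, -6) — each changes by (+2, -2).
step 7: (46, -10) + (+16, -8) → (62, -18)
step 8: (62, -18) + (+18, -10) → (80, -28)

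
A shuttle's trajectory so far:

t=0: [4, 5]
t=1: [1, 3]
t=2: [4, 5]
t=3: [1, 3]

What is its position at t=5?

[1, 3]

The jumps are [-3, -2], [+3, +2], [-3, -2] — a geometric progression with ratio -1.
step 4: [1, 3] + [+3, +2] → [4, 5]
step 5: [4, 5] + [-3, -2] → [1, 3]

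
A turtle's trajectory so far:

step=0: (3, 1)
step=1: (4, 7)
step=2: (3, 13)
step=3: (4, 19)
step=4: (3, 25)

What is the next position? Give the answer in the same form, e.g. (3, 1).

(4, 31)

The first coordinate repeats the cycle [3, 4] with period 2; step 5 mod 2 = 1, giving 4.
The second coordinate changes by +6 each step, so at step 5 it is 1 + 5·(6) = 31.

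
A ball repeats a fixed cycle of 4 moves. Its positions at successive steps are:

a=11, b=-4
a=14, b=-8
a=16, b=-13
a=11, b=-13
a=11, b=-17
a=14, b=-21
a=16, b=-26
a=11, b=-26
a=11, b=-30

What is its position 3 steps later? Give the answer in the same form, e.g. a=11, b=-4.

Differencing gives (+3, -4), (+2, -5), (-5, +0), (+0, -4), (+3, -4), (+2, -5), (-5, +0), (+0, -4). This is the pattern (+3, -4), (+2, -5), (-5, +0), (+0, -4) repeated.
step 9: apply (+3, -4) → a=14, b=-34
step 10: apply (+2, -5) → a=16, b=-39
step 11: apply (-5, +0) → a=11, b=-39

a=11, b=-39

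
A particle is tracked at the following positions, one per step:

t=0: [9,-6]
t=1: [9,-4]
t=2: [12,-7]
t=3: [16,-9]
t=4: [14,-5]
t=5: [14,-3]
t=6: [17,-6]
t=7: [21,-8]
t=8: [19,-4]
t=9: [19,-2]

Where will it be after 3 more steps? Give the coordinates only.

[24,-3]

Step-to-step displacements: [+0,+2], [+3,-3], [+4,-2], [-2,+4], [+0,+2], [+3,-3], [+4,-2], [-2,+4], [+0,+2] — a repeating cycle of length 4.
step 10: apply [+3,-3] → [22,-5]
step 11: apply [+4,-2] → [26,-7]
step 12: apply [-2,+4] → [24,-3]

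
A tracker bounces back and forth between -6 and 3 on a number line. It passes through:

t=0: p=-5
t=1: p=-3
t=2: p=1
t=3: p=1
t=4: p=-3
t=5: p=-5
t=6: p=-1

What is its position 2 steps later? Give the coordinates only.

The value reflects between -6 and 3, moving 4 per step.
  step 7: -1 → 3
  step 8: 3 → -1

p=-1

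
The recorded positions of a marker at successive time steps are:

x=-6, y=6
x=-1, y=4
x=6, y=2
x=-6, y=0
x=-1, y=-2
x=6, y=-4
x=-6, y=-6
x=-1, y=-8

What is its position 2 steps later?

The x coordinate repeats the cycle [-6, -1, 6] with period 3; step 9 mod 3 = 0, giving -6.
The y coordinate changes by -2 each step, so at step 9 it is 6 + 9·(-2) = -12.

x=-6, y=-12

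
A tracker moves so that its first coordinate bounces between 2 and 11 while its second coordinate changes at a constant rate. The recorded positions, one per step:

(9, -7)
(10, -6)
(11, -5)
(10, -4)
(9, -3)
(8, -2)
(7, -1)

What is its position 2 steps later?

The first coordinate reflects between 2 and 11, moving 1 per step.
  step 7: 7 → 6
  step 8: 6 → 5
The second coordinate changes by +1 each step: at step 8 it is 1.

(5, 1)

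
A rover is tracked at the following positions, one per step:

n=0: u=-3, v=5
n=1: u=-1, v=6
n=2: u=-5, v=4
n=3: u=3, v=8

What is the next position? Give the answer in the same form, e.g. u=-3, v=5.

u=-13, v=0

Consecutive displacements (+2,+1), (-4,-2), (+8,+4) scale by a factor of -2 each step.
step 4: u=3, v=8 + (-16,-8) → u=-13, v=0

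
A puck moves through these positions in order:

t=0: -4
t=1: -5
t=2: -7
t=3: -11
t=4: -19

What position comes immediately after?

-35

Consecutive displacements -1, -2, -4, -8 scale by a factor of 2 each step.
step 5: -19 − 16 → -35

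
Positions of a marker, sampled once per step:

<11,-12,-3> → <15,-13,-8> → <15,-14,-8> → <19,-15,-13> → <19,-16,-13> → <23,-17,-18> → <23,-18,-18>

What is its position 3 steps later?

<31,-21,-28>

Step-to-step displacements: <+4,-1,-5>, <+0,-1,+0>, <+4,-1,-5>, <+0,-1,+0>, <+4,-1,-5>, <+0,-1,+0> — a repeating cycle of length 2.
step 7: apply <+4,-1,-5> → <27,-19,-23>
step 8: apply <+0,-1,+0> → <27,-20,-23>
step 9: apply <+4,-1,-5> → <31,-21,-28>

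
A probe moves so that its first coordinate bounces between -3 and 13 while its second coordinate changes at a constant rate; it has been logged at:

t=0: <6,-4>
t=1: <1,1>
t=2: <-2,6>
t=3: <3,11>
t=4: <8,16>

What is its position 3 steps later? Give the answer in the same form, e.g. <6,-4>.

The first coordinate reflects between -3 and 13, moving 5 per step.
  step 5: 8 → 13
  step 6: 13 → 8
  step 7: 8 → 3
The second coordinate changes by +5 each step: at step 7 it is 31.

<3,31>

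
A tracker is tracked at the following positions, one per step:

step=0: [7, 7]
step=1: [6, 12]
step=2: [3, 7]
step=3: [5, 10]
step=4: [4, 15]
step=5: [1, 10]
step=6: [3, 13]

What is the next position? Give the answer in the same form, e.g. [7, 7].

[2, 18]

Differencing gives [-1, +5], [-3, -5], [+2, +3], [-1, +5], [-3, -5], [+2, +3]. This is the pattern [-1, +5], [-3, -5], [+2, +3] repeated.
step 7: apply [-1, +5] → [2, 18]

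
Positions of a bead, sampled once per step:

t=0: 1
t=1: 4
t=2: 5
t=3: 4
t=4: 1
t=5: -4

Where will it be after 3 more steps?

Taking differences between consecutive positions: +3, +1, -1, -3, -5. These grow by -2 each step.
step 6: -4 − 7 → -11
step 7: -11 − 9 → -20
step 8: -20 − 11 → -31

-31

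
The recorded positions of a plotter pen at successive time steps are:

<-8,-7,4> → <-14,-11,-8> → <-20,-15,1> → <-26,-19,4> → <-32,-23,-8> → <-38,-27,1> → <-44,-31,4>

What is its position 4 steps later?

<-68,-47,-8>

The first coordinate changes by -6 each step, so at step 10 it is -8 + 10·(-6) = -68.
The second coordinate changes by -4 each step, so at step 10 it is -7 + 10·(-4) = -47.
The third coordinate repeats the cycle [4, -8, 1] with period 3; step 10 mod 3 = 1, giving -8.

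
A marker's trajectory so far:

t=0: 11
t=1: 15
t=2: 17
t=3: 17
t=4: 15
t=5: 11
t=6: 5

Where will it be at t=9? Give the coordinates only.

Taking differences between consecutive positions: +4, +2, +0, -2, -4, -6. These grow by -2 each step.
step 7: 5 − 8 → -3
step 8: -3 − 10 → -13
step 9: -13 − 12 → -25

-25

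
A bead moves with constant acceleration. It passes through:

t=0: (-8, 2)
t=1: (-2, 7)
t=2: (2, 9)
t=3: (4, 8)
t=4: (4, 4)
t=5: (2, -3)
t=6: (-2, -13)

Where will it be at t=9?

(-26, -61)

Taking differences between consecutive positions: (+6, +5), (+4, +2), (+2, -1), (+0, -4), (-2, -7), (-4, -10). These grow by (-2, -3) each step.
step 7: (-2, -13) + (-6, -13) → (-8, -26)
step 8: (-8, -26) + (-8, -16) → (-16, -42)
step 9: (-16, -42) + (-10, -19) → (-26, -61)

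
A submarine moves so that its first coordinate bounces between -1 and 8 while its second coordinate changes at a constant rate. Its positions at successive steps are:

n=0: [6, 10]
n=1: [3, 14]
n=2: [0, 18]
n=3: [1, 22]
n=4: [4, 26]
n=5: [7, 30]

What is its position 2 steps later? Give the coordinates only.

The first coordinate reflects between -1 and 8, moving 3 per step.
  step 6: 7 → 6
  step 7: 6 → 3
The second coordinate changes by +4 each step: at step 7 it is 38.

[3, 38]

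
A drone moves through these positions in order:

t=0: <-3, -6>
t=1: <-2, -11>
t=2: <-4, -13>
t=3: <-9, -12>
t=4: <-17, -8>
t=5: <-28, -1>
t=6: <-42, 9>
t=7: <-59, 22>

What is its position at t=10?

<-128, 79>

First differences are <+1, -5>, <-2, -2>, <-5, +1>, <-8, +4>, <-11, +7>, <-14, +10>, <-17, +13>; their common second difference is <-3, +3> (constant acceleration).
step 8: <-59, 22> + <-20, +16> → <-79, 38>
step 9: <-79, 38> + <-23, +19> → <-102, 57>
step 10: <-102, 57> + <-26, +22> → <-128, 79>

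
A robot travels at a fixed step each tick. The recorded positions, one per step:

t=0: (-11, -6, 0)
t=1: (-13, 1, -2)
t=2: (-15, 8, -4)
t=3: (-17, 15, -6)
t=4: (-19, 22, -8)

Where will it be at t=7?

(-25, 43, -14)

Each step adds (-2, +7, -2) to the position.
step 5: (-19, 22, -8) + (-2, +7, -2) → (-21, 29, -10)
step 6: (-21, 29, -10) + (-2, +7, -2) → (-23, 36, -12)
step 7: (-23, 36, -12) + (-2, +7, -2) → (-25, 43, -14)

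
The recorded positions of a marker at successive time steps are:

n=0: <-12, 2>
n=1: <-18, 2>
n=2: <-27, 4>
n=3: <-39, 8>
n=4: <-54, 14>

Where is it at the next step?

<-72, 22>

Successive displacements: <-6, +0>, <-9, +2>, <-12, +4>, <-15, +6> — each changes by <-3, +2>.
step 5: <-54, 14> + <-18, +8> → <-72, 22>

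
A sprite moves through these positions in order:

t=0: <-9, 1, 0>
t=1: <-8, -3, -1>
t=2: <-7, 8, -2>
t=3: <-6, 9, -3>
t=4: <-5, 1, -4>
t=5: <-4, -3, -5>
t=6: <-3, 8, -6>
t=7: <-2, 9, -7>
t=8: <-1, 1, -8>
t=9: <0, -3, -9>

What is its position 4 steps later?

<4, -3, -13>

First: linear, +1 per step → 4 at step 13.
Second: cycles through 1, -3, 8, 9 every 4 steps. Step 13 lands at position 1 of the cycle → -3.
Third: linear, -1 per step → -13 at step 13.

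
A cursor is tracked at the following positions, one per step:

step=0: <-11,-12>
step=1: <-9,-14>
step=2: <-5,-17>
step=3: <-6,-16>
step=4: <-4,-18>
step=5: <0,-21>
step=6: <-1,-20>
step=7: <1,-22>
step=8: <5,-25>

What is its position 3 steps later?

The moves between consecutive positions are <+2,-2>, <+4,-3>, <-1,+1>, <+2,-2>, <+4,-3>, <-1,+1>, <+2,-2>, <+4,-3>; they repeat the 3-cycle [<+2,-2>, <+4,-3>, <-1,+1>].
step 9: apply <-1,+1> → <4,-24>
step 10: apply <+2,-2> → <6,-26>
step 11: apply <+4,-3> → <10,-29>

<10,-29>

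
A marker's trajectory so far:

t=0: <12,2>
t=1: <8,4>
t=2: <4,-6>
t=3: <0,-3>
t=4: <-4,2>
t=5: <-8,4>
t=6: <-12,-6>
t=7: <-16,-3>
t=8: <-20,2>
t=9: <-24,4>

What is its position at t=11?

First: linear, -4 per step → -32 at step 11.
Second: cycles through 2, 4, -6, -3 every 4 steps. Step 11 lands at position 3 of the cycle → -3.

<-32,-3>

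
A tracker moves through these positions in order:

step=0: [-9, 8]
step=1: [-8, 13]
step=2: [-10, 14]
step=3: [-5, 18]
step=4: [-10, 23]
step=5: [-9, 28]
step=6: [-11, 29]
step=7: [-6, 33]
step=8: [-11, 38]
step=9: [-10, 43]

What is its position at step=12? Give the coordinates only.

[-12, 53]

Step-to-step displacements: [+1, +5], [-2, +1], [+5, +4], [-5, +5], [+1, +5], [-2, +1], [+5, +4], [-5, +5], [+1, +5] — a repeating cycle of length 4.
step 10: apply [-2, +1] → [-12, 44]
step 11: apply [+5, +4] → [-7, 48]
step 12: apply [-5, +5] → [-12, 53]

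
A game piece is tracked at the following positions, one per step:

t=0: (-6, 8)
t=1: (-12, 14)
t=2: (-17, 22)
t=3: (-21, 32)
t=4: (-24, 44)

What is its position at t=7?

Taking differences between consecutive positions: (-6, +6), (-5, +8), (-4, +10), (-3, +12). These grow by (+1, +2) each step.
step 5: (-24, 44) + (-2, +14) → (-26, 58)
step 6: (-26, 58) + (-1, +16) → (-27, 74)
step 7: (-27, 74) + (+0, +18) → (-27, 92)

(-27, 92)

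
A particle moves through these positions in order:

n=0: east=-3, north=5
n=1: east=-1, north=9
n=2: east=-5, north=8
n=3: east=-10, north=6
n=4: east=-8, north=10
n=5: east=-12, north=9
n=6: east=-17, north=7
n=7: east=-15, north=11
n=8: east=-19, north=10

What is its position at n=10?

east=-22, north=12

The moves between consecutive positions are (+2,+4), (-4,-1), (-5,-2), (+2,+4), (-4,-1), (-5,-2), (+2,+4), (-4,-1); they repeat the 3-cycle [(+2,+4), (-4,-1), (-5,-2)].
step 9: apply (-5,-2) → east=-24, north=8
step 10: apply (+2,+4) → east=-22, north=12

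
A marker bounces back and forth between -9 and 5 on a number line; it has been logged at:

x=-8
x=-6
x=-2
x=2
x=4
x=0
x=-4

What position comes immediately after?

x=-8

The value reflects between -9 and 5, moving 4 per step.
  step 7: -4 → -8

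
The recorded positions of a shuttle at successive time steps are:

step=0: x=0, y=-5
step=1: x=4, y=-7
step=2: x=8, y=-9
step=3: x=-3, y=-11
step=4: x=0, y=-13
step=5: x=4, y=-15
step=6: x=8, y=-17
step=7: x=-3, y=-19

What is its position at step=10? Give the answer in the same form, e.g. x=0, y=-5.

The x coordinate repeats the cycle [0, 4, 8, -3] with period 4; step 10 mod 4 = 2, giving 8.
The y coordinate changes by -2 each step, so at step 10 it is -5 + 10·(-2) = -25.

x=8, y=-25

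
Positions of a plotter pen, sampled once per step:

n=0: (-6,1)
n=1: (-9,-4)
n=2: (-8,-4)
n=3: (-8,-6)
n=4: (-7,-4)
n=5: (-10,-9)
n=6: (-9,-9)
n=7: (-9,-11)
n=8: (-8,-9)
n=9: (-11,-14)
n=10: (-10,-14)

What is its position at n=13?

(-12,-19)

The moves between consecutive positions are (-3,-5), (+1,+0), (+0,-2), (+1,+2), (-3,-5), (+1,+0), (+0,-2), (+1,+2), (-3,-5), (+1,+0); they repeat the 4-cycle [(-3,-5), (+1,+0), (+0,-2), (+1,+2)].
step 11: apply (+0,-2) → (-10,-16)
step 12: apply (+1,+2) → (-9,-14)
step 13: apply (-3,-5) → (-12,-19)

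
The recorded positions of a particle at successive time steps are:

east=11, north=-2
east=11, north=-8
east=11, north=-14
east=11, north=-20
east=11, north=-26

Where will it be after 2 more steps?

east=11, north=-38

Constant displacement of (+0,-6) per step.
step 5: east=11, north=-26 + (+0,-6) → east=11, north=-32
step 6: east=11, north=-32 + (+0,-6) → east=11, north=-38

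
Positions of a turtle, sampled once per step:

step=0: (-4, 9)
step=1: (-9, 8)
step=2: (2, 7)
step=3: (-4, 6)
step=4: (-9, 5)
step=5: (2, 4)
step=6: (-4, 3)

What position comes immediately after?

(-9, 2)

First: cycles through -4, -9, 2 every 3 steps. Step 7 lands at position 1 of the cycle → -9.
Second: linear, -1 per step → 2 at step 7.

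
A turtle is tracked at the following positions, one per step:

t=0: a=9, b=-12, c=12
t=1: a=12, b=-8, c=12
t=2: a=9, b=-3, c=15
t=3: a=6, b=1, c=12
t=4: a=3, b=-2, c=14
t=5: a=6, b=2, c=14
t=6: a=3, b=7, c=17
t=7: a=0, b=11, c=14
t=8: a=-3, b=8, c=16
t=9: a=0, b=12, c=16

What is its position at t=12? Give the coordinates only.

a=-9, b=18, c=18

Step-to-step displacements: (+3, +4, +0), (-3, +5, +3), (-3, +4, -3), (-3, -3, +2), (+3, +4, +0), (-3, +5, +3), (-3, +4, -3), (-3, -3, +2), (+3, +4, +0) — a repeating cycle of length 4.
step 10: apply (-3, +5, +3) → a=-3, b=17, c=19
step 11: apply (-3, +4, -3) → a=-6, b=21, c=16
step 12: apply (-3, -3, +2) → a=-9, b=18, c=18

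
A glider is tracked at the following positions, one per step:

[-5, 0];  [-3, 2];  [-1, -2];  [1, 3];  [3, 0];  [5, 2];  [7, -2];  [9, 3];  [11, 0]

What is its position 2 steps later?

First: linear, +2 per step → 15 at step 10.
Second: cycles through 0, 2, -2, 3 every 4 steps. Step 10 lands at position 2 of the cycle → -2.

[15, -2]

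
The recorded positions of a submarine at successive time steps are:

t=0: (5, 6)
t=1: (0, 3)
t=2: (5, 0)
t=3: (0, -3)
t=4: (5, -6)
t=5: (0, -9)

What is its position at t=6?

The first coordinate repeats the cycle [5, 0] with period 2; step 6 mod 2 = 0, giving 5.
The second coordinate changes by -3 each step, so at step 6 it is 6 + 6·(-3) = -12.

(5, -12)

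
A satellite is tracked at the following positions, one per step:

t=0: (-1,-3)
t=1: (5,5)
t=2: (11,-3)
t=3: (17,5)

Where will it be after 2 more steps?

(29,5)

First: linear, +6 per step → 29 at step 5.
Second: cycles through -3, 5 every 2 steps. Step 5 lands at position 1 of the cycle → 5.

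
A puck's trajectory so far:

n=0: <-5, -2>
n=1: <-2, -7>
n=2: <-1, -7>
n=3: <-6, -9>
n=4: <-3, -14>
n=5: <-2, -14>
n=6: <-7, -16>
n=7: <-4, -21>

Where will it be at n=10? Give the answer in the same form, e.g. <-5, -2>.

Differencing gives <+3, -5>, <+1, +0>, <-5, -2>, <+3, -5>, <+1, +0>, <-5, -2>, <+3, -5>. This is the pattern <+3, -5>, <+1, +0>, <-5, -2> repeated.
step 8: apply <+1, +0> → <-3, -21>
step 9: apply <-5, -2> → <-8, -23>
step 10: apply <+3, -5> → <-5, -28>

<-5, -28>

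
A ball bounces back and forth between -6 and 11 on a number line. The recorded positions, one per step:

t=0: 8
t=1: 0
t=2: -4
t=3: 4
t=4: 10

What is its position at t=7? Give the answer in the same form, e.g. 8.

2

The value reflects between -6 and 11, moving 8 per step.
  step 5: 10 → 2
  step 6: 2 → -6
  step 7: -6 → 2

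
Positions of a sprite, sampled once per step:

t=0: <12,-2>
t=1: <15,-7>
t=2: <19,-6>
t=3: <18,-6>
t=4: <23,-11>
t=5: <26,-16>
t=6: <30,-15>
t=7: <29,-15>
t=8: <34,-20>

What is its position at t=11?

The moves between consecutive positions are <+3,-5>, <+4,+1>, <-1,+0>, <+5,-5>, <+3,-5>, <+4,+1>, <-1,+0>, <+5,-5>; they repeat the 4-cycle [<+3,-5>, <+4,+1>, <-1,+0>, <+5,-5>].
step 9: apply <+3,-5> → <37,-25>
step 10: apply <+4,+1> → <41,-24>
step 11: apply <-1,+0> → <40,-24>

<40,-24>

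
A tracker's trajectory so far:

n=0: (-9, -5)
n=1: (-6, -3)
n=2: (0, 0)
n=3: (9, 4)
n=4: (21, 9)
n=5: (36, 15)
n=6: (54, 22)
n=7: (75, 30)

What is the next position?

(99, 39)

Taking differences between consecutive positions: (+3, +2), (+6, +3), (+9, +4), (+12, +5), (+15, +6), (+18, +7), (+21, +8). These grow by (+3, +1) each step.
step 8: (75, 30) + (+24, +9) → (99, 39)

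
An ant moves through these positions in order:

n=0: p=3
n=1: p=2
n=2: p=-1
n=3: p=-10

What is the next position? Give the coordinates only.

The jumps are -1, -3, -9 — a geometric progression with ratio 3.
step 4: -10 − 27 → p=-37

p=-37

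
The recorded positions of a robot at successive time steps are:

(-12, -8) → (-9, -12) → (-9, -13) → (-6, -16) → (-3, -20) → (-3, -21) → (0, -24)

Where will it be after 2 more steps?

(3, -29)

Differencing gives (+3, -4), (+0, -1), (+3, -3), (+3, -4), (+0, -1), (+3, -3). This is the pattern (+3, -4), (+0, -1), (+3, -3) repeated.
step 7: apply (+3, -4) → (3, -28)
step 8: apply (+0, -1) → (3, -29)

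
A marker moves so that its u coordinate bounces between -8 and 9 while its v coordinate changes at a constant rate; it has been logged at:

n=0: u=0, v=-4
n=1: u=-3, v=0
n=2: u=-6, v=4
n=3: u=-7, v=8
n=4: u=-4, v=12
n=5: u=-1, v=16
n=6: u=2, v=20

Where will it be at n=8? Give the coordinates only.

u=8, v=28

The u coordinate reflects between -8 and 9, moving 3 per step.
  step 7: 2 → 5
  step 8: 5 → 8
The v coordinate changes by +4 each step: at step 8 it is 28.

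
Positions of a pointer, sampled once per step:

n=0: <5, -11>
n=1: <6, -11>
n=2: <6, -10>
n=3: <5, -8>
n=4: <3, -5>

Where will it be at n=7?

<-9, 10>

Successive displacements: <+1, +0>, <+0, +1>, <-1, +2>, <-2, +3> — each changes by <-1, +1>.
step 5: <3, -5> + <-3, +4> → <0, -1>
step 6: <0, -1> + <-4, +5> → <-4, 4>
step 7: <-4, 4> + <-5, +6> → <-9, 10>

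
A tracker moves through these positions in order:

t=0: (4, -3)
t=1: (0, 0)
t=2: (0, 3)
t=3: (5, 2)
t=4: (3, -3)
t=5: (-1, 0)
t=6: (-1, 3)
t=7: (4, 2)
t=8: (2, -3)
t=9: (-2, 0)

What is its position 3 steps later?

Step-to-step displacements: (-4, +3), (+0, +3), (+5, -1), (-2, -5), (-4, +3), (+0, +3), (+5, -1), (-2, -5), (-4, +3) — a repeating cycle of length 4.
step 10: apply (+0, +3) → (-2, 3)
step 11: apply (+5, -1) → (3, 2)
step 12: apply (-2, -5) → (1, -3)

(1, -3)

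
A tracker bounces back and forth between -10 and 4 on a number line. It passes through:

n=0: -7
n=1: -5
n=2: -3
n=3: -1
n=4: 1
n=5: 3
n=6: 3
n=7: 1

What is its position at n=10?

-5

The value travels 2 per step and bounces off the walls at -10 and 4.
  step 8: 1 → -1
  step 9: -1 → -3
  step 10: -3 → -5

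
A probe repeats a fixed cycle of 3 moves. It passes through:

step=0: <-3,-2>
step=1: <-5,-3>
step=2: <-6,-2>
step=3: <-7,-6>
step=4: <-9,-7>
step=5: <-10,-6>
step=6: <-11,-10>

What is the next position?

The moves between consecutive positions are <-2,-1>, <-1,+1>, <-1,-4>, <-2,-1>, <-1,+1>, <-1,-4>; they repeat the 3-cycle [<-2,-1>, <-1,+1>, <-1,-4>].
step 7: apply <-2,-1> → <-13,-11>

<-13,-11>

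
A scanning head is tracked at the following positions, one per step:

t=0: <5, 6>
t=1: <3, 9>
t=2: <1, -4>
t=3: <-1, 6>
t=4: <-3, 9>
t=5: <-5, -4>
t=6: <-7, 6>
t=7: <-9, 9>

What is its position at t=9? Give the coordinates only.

<-13, 6>

First: linear, -2 per step → -13 at step 9.
Second: cycles through 6, 9, -4 every 3 steps. Step 9 lands at position 0 of the cycle → 6.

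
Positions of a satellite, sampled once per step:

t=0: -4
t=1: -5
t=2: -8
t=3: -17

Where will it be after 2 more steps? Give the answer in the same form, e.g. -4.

The jumps are -1, -3, -9 — a geometric progression with ratio 3.
step 4: -17 − 27 → -44
step 5: -44 − 81 → -125

-125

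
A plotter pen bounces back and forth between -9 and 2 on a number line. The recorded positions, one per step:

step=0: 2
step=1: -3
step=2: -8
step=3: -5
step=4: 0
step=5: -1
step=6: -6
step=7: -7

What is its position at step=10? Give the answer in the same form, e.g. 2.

The value travels 5 per step and bounces off the walls at -9 and 2.
  step 8: -7 → -2
  step 9: -2 → 1
  step 10: 1 → -4

-4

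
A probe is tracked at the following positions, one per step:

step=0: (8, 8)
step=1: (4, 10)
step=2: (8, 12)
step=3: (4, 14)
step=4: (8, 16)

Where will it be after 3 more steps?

The moves between consecutive positions are (-4, +2), (+4, +2), (-4, +2), (+4, +2); they repeat the 2-cycle [(-4, +2), (+4, +2)].
step 5: apply (-4, +2) → (4, 18)
step 6: apply (+4, +2) → (8, 20)
step 7: apply (-4, +2) → (4, 22)

(4, 22)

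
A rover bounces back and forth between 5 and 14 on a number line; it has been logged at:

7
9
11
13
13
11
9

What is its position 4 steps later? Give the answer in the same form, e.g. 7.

The value travels 2 per step and bounces off the walls at 5 and 14.
  step 7: 9 → 7
  step 8: 7 → 5
  step 9: 5 → 7
  step 10: 7 → 9

9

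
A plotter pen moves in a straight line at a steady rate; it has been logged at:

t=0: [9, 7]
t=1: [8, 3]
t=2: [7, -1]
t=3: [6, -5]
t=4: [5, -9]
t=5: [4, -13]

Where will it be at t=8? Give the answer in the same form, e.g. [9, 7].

[1, -25]

The position changes by [-1, -4] every step.
step 6: [4, -13] + [-1, -4] → [3, -17]
step 7: [3, -17] + [-1, -4] → [2, -21]
step 8: [2, -21] + [-1, -4] → [1, -25]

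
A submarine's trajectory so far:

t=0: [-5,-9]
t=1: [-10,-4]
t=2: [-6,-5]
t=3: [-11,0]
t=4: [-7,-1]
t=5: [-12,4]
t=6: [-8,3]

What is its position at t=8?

[-9,7]

The moves between consecutive positions are [-5,+5], [+4,-1], [-5,+5], [+4,-1], [-5,+5], [+4,-1]; they repeat the 2-cycle [[-5,+5], [+4,-1]].
step 7: apply [-5,+5] → [-13,8]
step 8: apply [+4,-1] → [-9,7]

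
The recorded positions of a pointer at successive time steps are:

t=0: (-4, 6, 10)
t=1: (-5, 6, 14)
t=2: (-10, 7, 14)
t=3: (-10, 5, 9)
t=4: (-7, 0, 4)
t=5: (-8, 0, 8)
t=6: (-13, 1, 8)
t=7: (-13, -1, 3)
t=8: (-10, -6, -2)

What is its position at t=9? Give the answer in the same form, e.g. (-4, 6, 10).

(-11, -6, 2)

Differencing gives (-1, +0, +4), (-5, +1, +0), (+0, -2, -5), (+3, -5, -5), (-1, +0, +4), (-5, +1, +0), (+0, -2, -5), (+3, -5, -5). This is the pattern (-1, +0, +4), (-5, +1, +0), (+0, -2, -5), (+3, -5, -5) repeated.
step 9: apply (-1, +0, +4) → (-11, -6, 2)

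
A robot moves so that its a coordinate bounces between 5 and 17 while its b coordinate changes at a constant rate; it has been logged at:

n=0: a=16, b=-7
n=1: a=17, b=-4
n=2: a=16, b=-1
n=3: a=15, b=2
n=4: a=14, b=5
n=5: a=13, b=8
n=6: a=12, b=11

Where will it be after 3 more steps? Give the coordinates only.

The a coordinate reflects between 5 and 17, moving 1 per step.
  step 7: 12 → 11
  step 8: 11 → 10
  step 9: 10 → 9
The b coordinate changes by +3 each step: at step 9 it is 20.

a=9, b=20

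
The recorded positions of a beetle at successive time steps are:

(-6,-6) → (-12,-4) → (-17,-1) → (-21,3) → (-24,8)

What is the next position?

First differences are (-6,+2), (-5,+3), (-4,+4), (-3,+5); their common second difference is (+1,+1) (constant acceleration).
step 5: (-24,8) + (-2,+6) → (-26,14)

(-26,14)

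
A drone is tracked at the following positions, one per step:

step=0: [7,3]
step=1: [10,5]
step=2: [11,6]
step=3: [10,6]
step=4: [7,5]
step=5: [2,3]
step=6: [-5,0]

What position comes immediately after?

[-14,-4]

First differences are [+3,+2], [+1,+1], [-1,+0], [-3,-1], [-5,-2], [-7,-3]; their common second difference is [-2,-1] (constant acceleration).
step 7: [-5,0] + [-9,-4] → [-14,-4]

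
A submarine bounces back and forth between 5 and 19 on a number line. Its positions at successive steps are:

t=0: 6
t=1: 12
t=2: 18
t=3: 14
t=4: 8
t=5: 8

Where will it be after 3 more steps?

The value reflects between 5 and 19, moving 6 per step.
  step 6: 8 → 14
  step 7: 14 → 18
  step 8: 18 → 12

12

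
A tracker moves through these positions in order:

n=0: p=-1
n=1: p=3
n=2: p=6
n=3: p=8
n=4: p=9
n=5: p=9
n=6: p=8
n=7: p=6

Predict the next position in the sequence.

Taking differences between consecutive positions: +4, +3, +2, +1, +0, -1, -2. These grow by -1 each step.
step 8: 6 − 3 → p=3

p=3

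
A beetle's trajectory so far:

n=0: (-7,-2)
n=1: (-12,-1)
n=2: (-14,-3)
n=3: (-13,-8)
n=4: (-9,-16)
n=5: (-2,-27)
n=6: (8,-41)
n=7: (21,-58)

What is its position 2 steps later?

Successive displacements: (-5,+1), (-2,-2), (+1,-5), (+4,-8), (+7,-11), (+10,-14), (+13,-17) — each changes by (+3,-3).
step 8: (21,-58) + (+16,-20) → (37,-78)
step 9: (37,-78) + (+19,-23) → (56,-101)

(56,-101)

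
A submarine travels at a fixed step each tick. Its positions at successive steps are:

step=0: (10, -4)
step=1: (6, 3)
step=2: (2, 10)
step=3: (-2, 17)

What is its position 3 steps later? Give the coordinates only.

Constant displacement of (-4, +7) per step.
step 4: (-2, 17) + (-4, +7) → (-6, 24)
step 5: (-6, 24) + (-4, +7) → (-10, 31)
step 6: (-10, 31) + (-4, +7) → (-14, 38)

(-14, 38)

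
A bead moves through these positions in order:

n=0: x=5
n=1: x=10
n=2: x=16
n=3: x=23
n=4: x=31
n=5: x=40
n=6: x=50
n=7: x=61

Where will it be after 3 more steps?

x=100

First differences are +5, +6, +7, +8, +9, +10, +11; their common second difference is +1 (constant acceleration).
step 8: 61 + 12 → x=73
step 9: 73 + 13 → x=86
step 10: 86 + 14 → x=100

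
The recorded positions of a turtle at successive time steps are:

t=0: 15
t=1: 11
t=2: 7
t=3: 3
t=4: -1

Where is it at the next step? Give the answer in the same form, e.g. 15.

Each step adds -4 to the position.
step 5: -1 − 4 → -5

-5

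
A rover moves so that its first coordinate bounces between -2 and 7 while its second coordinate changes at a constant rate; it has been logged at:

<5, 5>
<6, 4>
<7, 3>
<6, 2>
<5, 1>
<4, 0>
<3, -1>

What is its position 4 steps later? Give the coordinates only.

<-1, -5>

The first coordinate travels 1 per step and bounces off the walls at -2 and 7.
  step 7: 3 → 2
  step 8: 2 → 1
  step 9: 1 → 0
  step 10: 0 → -1
The second coordinate changes by -1 each step: at step 10 it is -5.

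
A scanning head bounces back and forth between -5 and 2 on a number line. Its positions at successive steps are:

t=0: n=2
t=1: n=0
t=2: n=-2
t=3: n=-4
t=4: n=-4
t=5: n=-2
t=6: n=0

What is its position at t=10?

n=-4

The value travels 2 per step and bounces off the walls at -5 and 2.
  step 7: 0 → 2
  step 8: 2 → 0
  step 9: 0 → -2
  step 10: -2 → -4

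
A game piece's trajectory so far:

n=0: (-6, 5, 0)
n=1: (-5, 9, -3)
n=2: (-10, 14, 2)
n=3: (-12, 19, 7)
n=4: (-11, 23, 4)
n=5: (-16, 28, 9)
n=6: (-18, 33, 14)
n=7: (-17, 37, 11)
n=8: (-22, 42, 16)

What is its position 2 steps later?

Differencing gives (+1, +4, -3), (-5, +5, +5), (-2, +5, +5), (+1, +4, -3), (-5, +5, +5), (-2, +5, +5), (+1, +4, -3), (-5, +5, +5). This is the pattern (+1, +4, -3), (-5, +5, +5), (-2, +5, +5) repeated.
step 9: apply (-2, +5, +5) → (-24, 47, 21)
step 10: apply (+1, +4, -3) → (-23, 51, 18)

(-23, 51, 18)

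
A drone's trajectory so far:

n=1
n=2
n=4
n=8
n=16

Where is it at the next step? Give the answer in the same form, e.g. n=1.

The jumps are +1, +2, +4, +8 — a geometric progression with ratio 2.
step 5: 16 + 16 → n=32

n=32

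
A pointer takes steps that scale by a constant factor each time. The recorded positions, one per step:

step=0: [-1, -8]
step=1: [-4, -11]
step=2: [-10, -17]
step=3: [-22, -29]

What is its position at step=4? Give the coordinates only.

[-46, -53]

Consecutive displacements [-3, -3], [-6, -6], [-12, -12] scale by a factor of 2 each step.
step 4: [-22, -29] + [-24, -24] → [-46, -53]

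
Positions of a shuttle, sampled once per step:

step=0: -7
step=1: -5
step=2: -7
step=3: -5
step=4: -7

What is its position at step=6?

-7

Step-to-step displacements: +2, -2, +2, -2; each is -1× the previous.
step 5: -7 + 2 → -5
step 6: -5 − 2 → -7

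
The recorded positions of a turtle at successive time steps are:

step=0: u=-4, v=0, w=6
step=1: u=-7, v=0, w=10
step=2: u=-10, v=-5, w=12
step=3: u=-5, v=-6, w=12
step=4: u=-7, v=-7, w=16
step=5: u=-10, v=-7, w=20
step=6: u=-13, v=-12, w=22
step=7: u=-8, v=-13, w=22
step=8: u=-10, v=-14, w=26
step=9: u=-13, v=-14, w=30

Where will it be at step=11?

u=-11, v=-20, w=32

Step-to-step displacements: (-3, +0, +4), (-3, -5, +2), (+5, -1, +0), (-2, -1, +4), (-3, +0, +4), (-3, -5, +2), (+5, -1, +0), (-2, -1, +4), (-3, +0, +4) — a repeating cycle of length 4.
step 10: apply (-3, -5, +2) → u=-16, v=-19, w=32
step 11: apply (+5, -1, +0) → u=-11, v=-20, w=32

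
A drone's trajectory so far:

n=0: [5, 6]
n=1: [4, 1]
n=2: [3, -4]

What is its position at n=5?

The position changes by [-1, -5] every step.
step 3: [3, -4] + [-1, -5] → [2, -9]
step 4: [2, -9] + [-1, -5] → [1, -14]
step 5: [1, -14] + [-1, -5] → [0, -19]

[0, -19]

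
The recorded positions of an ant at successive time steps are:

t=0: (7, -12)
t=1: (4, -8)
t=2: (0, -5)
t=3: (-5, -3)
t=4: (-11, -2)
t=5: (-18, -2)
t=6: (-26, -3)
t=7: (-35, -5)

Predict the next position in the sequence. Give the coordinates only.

(-45, -8)

First differences are (-3, +4), (-4, +3), (-5, +2), (-6, +1), (-7, +0), (-8, -1), (-9, -2); their common second difference is (-1, -1) (constant acceleration).
step 8: (-35, -5) + (-10, -3) → (-45, -8)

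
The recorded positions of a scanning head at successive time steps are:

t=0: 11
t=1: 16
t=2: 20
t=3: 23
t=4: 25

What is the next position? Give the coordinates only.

26

Taking differences between consecutive positions: +5, +4, +3, +2. These grow by -1 each step.
step 5: 25 + 1 → 26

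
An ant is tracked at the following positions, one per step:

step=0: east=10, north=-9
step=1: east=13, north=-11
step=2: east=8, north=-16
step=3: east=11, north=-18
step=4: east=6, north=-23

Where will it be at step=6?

east=4, north=-30

Step-to-step displacements: (+3,-2), (-5,-5), (+3,-2), (-5,-5) — a repeating cycle of length 2.
step 5: apply (+3,-2) → east=9, north=-25
step 6: apply (-5,-5) → east=4, north=-30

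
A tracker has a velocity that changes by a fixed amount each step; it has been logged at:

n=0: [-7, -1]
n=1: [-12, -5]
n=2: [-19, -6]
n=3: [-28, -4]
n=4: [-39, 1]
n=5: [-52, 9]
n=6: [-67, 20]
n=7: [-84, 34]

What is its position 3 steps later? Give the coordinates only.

Successive displacements: [-5, -4], [-7, -1], [-9, +2], [-11, +5], [-13, +8], [-15, +11], [-17, +14] — each changes by [-2, +3].
step 8: [-84, 34] + [-19, +17] → [-103, 51]
step 9: [-103, 51] + [-21, +20] → [-124, 71]
step 10: [-124, 71] + [-23, +23] → [-147, 94]

[-147, 94]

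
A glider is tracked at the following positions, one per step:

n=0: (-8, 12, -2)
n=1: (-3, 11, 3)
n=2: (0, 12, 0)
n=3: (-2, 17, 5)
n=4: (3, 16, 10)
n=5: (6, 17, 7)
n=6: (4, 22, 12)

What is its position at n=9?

(10, 27, 19)

Step-to-step displacements: (+5, -1, +5), (+3, +1, -3), (-2, +5, +5), (+5, -1, +5), (+3, +1, -3), (-2, +5, +5) — a repeating cycle of length 3.
step 7: apply (+5, -1, +5) → (9, 21, 17)
step 8: apply (+3, +1, -3) → (12, 22, 14)
step 9: apply (-2, +5, +5) → (10, 27, 19)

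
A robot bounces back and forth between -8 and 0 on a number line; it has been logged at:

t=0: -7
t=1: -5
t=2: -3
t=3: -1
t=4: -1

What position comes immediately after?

The value travels 2 per step and bounces off the walls at -8 and 0.
  step 5: -1 → -3

-3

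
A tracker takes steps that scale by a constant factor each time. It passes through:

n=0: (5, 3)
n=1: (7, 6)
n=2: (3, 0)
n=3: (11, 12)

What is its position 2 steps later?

Consecutive displacements (+2, +3), (-4, -6), (+8, +12) scale by a factor of -2 each step.
step 4: (11, 12) + (-16, -24) → (-5, -12)
step 5: (-5, -12) + (+32, +48) → (27, 36)

(27, 36)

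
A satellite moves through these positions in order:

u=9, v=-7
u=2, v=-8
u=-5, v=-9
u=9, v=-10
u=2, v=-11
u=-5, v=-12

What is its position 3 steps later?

The u coordinate repeats the cycle [9, 2, -5] with period 3; step 8 mod 3 = 2, giving -5.
The v coordinate changes by -1 each step, so at step 8 it is -7 + 8·(-1) = -15.

u=-5, v=-15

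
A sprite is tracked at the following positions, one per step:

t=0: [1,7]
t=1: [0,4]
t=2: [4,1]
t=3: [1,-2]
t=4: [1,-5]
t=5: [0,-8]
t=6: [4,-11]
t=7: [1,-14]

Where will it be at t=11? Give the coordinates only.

[1,-26]

The first coordinate repeats the cycle [1, 0, 4, 1] with period 4; step 11 mod 4 = 3, giving 1.
The second coordinate changes by -3 each step, so at step 11 it is 7 + 11·(-3) = -26.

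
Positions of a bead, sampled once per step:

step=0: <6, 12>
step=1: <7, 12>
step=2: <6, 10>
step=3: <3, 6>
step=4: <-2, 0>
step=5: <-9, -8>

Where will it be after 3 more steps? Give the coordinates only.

First differences are <+1, +0>, <-1, -2>, <-3, -4>, <-5, -6>, <-7, -8>; their common second difference is <-2, -2> (constant acceleration).
step 6: <-9, -8> + <-9, -10> → <-18, -18>
step 7: <-18, -18> + <-11, -12> → <-29, -30>
step 8: <-29, -30> + <-13, -14> → <-42, -44>

<-42, -44>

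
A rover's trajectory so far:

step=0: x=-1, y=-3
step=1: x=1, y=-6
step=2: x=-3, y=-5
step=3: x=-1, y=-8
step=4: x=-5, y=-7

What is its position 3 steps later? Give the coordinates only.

Differencing gives (+2, -3), (-4, +1), (+2, -3), (-4, +1). This is the pattern (+2, -3), (-4, +1) repeated.
step 5: apply (+2, -3) → x=-3, y=-10
step 6: apply (-4, +1) → x=-7, y=-9
step 7: apply (+2, -3) → x=-5, y=-12

x=-5, y=-12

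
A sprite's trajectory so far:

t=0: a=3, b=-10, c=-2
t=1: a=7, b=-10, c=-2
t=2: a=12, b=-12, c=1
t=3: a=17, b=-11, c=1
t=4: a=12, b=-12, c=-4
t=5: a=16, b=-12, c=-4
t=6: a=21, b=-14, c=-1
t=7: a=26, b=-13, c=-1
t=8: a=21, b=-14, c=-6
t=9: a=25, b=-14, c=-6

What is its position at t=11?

a=35, b=-15, c=-3

Step-to-step displacements: (+4, +0, +0), (+5, -2, +3), (+5, +1, +0), (-5, -1, -5), (+4, +0, +0), (+5, -2, +3), (+5, +1, +0), (-5, -1, -5), (+4, +0, +0) — a repeating cycle of length 4.
step 10: apply (+5, -2, +3) → a=30, b=-16, c=-3
step 11: apply (+5, +1, +0) → a=35, b=-15, c=-3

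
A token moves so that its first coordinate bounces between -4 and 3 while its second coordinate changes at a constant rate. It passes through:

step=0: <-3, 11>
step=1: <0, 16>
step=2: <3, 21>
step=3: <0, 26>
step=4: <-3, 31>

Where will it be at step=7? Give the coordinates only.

<2, 46>

The first coordinate travels 3 per step and bounces off the walls at -4 and 3.
  step 5: -3 → -2
  step 6: -2 → 1
  step 7: 1 → 2
The second coordinate changes by +5 each step: at step 7 it is 46.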